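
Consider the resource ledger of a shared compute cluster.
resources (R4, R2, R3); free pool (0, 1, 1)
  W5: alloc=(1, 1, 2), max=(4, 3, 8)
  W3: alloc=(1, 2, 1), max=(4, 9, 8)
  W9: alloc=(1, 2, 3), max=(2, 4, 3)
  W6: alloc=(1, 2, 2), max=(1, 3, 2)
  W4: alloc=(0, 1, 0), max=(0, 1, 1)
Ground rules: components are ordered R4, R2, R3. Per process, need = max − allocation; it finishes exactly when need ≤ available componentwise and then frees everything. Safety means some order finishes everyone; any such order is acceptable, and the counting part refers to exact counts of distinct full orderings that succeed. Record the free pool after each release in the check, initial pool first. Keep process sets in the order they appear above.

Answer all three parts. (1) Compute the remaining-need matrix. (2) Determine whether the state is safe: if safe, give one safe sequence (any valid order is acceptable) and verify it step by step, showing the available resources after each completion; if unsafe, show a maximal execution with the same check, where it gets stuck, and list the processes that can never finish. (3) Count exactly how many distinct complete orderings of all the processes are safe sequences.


(1) Remaining need (order R4, R2, R3):
  W5: (3, 2, 6)
  W3: (3, 7, 7)
  W9: (1, 2, 0)
  W6: (0, 1, 0)
  W4: (0, 0, 1)
(2) The state is UNSAFE.
Key observation: no order helps: past W6, W4, W9, the free pool tops out at (2, 6, 6), below what each blocked process needs in R4.
Going as far as possible: W6, W4, W9; after that, nothing fits. Check, step by step:
  pool = (0, 1, 1)
  run W6 (needs (0, 1, 0), free (0, 1, 1)); after release of (1, 2, 2) the pool is (1, 3, 3)
  run W4 (needs (0, 0, 1), free (1, 3, 3)); after release of (0, 1, 0) the pool is (1, 4, 3)
  run W9 (needs (1, 2, 0), free (1, 4, 3)); after release of (1, 2, 3) the pool is (2, 6, 6)
  blocked: W5 wants (3, 2, 6), pool (2, 6, 6) — not enough R4
  blocked: W3 wants (3, 7, 7), pool (2, 6, 6) — not enough R4, R2 and R3
Processes that can never finish: W5 and W3.
(3) The exact count: 0 of the possible complete orderings are safe sequences.


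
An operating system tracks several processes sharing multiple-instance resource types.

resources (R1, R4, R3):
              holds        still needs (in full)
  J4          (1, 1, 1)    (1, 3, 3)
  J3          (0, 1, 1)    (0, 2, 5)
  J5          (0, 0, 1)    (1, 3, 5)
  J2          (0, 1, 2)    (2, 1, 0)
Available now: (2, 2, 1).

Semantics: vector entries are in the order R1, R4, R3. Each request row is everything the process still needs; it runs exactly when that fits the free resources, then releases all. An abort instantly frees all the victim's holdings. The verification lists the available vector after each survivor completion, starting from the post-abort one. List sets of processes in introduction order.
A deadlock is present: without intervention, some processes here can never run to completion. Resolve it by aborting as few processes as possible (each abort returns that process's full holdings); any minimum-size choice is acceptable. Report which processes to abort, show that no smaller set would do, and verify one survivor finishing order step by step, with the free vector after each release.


Minimum abort set: J5.
Key observation: J3 had no path to completion before; after the abort of J5 ((0, 0, 1) returned), step 3 is where it fits.
Minimality: the empty abort set fails — the state is deadlocked as it stands.
The survivors complete as J2, J4, J3. Walking it through (starting from the post-abort pool):
  pool = (2, 2, 2)
  J2 needs (2, 1, 0) <= (2, 2, 2) -> finishes; pool += (0, 1, 2) = (2, 3, 4)
  J4 needs (1, 3, 3) <= (2, 3, 4) -> finishes; pool += (1, 1, 1) = (3, 4, 5)
  J3 needs (0, 2, 5) <= (3, 4, 5) -> finishes; pool += (0, 1, 1) = (3, 5, 6)


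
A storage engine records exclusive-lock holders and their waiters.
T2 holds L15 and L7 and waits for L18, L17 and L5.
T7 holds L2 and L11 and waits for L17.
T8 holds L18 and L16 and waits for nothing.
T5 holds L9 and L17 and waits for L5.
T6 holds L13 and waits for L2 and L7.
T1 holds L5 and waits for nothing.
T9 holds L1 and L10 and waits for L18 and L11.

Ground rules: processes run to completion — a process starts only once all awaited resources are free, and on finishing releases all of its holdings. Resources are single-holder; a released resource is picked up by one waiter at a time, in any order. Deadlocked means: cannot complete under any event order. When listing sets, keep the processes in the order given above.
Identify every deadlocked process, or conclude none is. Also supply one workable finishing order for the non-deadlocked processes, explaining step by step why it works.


No process is deadlocked.
Key observation: no waiting chain loops back on itself — every chain ends at a process that waits on nothing, so everyone eventually runs.
The rest can finish in the order T1, T5, T8, T2, T7, T6, T9.
Check, step by step:
  T1 waits on nothing -> runs at once and releases L5
  run T5 (all its waits — L5 — are resolved); releases L9 and L17
  T8 waits on nothing -> runs at once and releases L18 and L16
  run T2 (all its waits — L18, L17 and L5 — are resolved); releases L15 and L7
  run T7 (all its waits — L17 — are resolved); releases L2 and L11
  run T6 (all its waits — L2 and L7 — are resolved); releases L13
  run T9 (all its waits — L18 and L11 — are resolved); releases L1 and L10


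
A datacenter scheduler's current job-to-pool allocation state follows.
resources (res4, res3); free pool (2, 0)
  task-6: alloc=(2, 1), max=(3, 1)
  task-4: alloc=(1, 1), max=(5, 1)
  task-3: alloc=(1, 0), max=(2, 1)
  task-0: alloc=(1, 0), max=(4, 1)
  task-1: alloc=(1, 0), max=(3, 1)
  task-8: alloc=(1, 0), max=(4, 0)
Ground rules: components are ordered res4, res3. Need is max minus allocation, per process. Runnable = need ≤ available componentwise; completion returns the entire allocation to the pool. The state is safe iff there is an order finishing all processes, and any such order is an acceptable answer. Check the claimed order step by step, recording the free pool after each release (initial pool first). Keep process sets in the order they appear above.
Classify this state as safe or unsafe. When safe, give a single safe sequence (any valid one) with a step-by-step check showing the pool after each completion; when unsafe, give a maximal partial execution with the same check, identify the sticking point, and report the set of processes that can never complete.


SAFE. One safe sequence: task-6, task-3, task-0, task-4, task-8, task-1.
Key observation: at task-3 the run first touches a limit — (1, 1) against (4, 1), exact on a resource it actually requests.
Step-by-step check:
  pool = (2, 0)
  task-6 needs (1, 0) <= (2, 0) -> finishes; pool += (2, 1) = (4, 1)
  task-3 needs (1, 1) <= (4, 1) -> finishes; pool += (1, 0) = (5, 1)
  task-0 needs (3, 1) <= (5, 1) -> finishes; pool += (1, 0) = (6, 1)
  task-4 needs (4, 0) <= (6, 1) -> finishes; pool += (1, 1) = (7, 2)
  task-8 needs (3, 0) <= (7, 2) -> finishes; pool += (1, 0) = (8, 2)
  task-1 needs (2, 1) <= (8, 2) -> finishes; pool += (1, 0) = (9, 2)


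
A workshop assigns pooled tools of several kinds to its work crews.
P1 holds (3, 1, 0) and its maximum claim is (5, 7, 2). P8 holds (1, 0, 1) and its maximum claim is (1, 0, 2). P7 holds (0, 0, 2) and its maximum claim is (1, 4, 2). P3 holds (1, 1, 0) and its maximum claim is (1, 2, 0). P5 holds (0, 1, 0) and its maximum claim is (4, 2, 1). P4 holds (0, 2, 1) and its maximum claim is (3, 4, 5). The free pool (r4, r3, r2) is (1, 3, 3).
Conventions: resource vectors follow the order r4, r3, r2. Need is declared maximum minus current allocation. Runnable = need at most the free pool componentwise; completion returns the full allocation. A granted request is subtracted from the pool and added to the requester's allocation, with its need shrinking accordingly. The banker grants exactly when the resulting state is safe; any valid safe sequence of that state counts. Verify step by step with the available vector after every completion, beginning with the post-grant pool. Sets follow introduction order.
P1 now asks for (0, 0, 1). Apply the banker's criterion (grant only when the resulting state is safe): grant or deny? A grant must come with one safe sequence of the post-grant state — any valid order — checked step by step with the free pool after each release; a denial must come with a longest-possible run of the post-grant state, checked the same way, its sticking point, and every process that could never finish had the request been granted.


GRANT: granting preserves safety; a valid post-grant sequence is P3, P8, P7, P4, P1, P5.
Key observation: after the grant the pool drops to (1, 3, 2), which still lets P3 finish first and unwind the rest.
Check on the post-grant state, step by step:
  pool = (1, 3, 2)
  P3: need (0, 1, 0) fits (1, 3, 2); releases (1, 1, 0), pool now (2, 4, 2)
  P8: need (0, 0, 1) fits (2, 4, 2); releases (1, 0, 1), pool now (3, 4, 3)
  P7: need (1, 4, 0) fits (3, 4, 3); releases (0, 0, 2), pool now (3, 4, 5)
  P4: need (3, 2, 4) fits (3, 4, 5); releases (0, 2, 1), pool now (3, 6, 6)
  P1: need (2, 6, 1) fits (3, 6, 6); releases (3, 1, 1), pool now (6, 7, 7)
  P5: need (4, 1, 1) fits (6, 7, 7); releases (0, 1, 0), pool now (6, 8, 7)


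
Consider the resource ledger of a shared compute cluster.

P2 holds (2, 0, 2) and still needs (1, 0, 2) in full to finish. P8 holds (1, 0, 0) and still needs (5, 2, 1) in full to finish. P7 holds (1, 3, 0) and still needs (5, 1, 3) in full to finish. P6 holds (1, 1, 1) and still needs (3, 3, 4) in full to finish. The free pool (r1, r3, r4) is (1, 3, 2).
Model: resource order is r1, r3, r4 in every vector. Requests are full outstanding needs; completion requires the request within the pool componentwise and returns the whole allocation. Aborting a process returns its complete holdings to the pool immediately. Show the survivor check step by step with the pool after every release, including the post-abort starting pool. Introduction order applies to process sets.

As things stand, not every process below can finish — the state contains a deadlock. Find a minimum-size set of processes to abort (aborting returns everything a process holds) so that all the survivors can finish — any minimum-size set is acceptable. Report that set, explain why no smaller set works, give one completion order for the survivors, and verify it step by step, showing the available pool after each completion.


The answer: abort P7.
Key observation: no ordering could ever have run P8 before the abort of P7; with (1, 3, 0) back in the pool it fits at step 3.
No smaller set exists: with zero aborts the deadlock remains.
Survivors finish in the order: P2, P6, P8. Verifying each step (pool after the aborts first):
  pool = (2, 6, 2)
  P2 needs (1, 0, 2) <= (2, 6, 2) -> finishes; pool += (2, 0, 2) = (4, 6, 4)
  P6 needs (3, 3, 4) <= (4, 6, 4) -> finishes; pool += (1, 1, 1) = (5, 7, 5)
  P8 needs (5, 2, 1) <= (5, 7, 5) -> finishes; pool += (1, 0, 0) = (6, 7, 5)


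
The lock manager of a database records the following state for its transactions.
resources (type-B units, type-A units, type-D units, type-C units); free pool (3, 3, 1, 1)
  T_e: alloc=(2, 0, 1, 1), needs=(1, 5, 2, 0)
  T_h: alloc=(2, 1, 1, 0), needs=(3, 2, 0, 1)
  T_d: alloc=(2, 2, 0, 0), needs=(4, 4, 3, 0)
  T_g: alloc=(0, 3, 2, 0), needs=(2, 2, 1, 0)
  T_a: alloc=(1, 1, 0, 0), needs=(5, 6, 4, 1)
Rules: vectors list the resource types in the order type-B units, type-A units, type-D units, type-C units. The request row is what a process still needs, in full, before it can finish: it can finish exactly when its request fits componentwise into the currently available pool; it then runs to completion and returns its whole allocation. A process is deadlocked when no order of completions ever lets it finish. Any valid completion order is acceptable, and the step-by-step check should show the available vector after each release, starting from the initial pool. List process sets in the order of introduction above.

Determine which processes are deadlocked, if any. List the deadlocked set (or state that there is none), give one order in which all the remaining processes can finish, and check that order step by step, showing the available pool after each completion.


The deadlocked set is empty.
Key observation: T_h fits the free pool immediately, and its release cascades until everyone finishes.
A valid finishing order for the others: T_h, T_g, T_a, T_e, T_d. Check, step by step:
  pool = (3, 3, 1, 1)
  T_h: need (3, 2, 0, 1) fits (3, 3, 1, 1); releases (2, 1, 1, 0), pool now (5, 4, 2, 1)
  T_g: need (2, 2, 1, 0) fits (5, 4, 2, 1); releases (0, 3, 2, 0), pool now (5, 7, 4, 1)
  T_a: need (5, 6, 4, 1) fits (5, 7, 4, 1); releases (1, 1, 0, 0), pool now (6, 8, 4, 1)
  T_e: need (1, 5, 2, 0) fits (6, 8, 4, 1); releases (2, 0, 1, 1), pool now (8, 8, 5, 2)
  T_d: need (4, 4, 3, 0) fits (8, 8, 5, 2); releases (2, 2, 0, 0), pool now (10, 10, 5, 2)


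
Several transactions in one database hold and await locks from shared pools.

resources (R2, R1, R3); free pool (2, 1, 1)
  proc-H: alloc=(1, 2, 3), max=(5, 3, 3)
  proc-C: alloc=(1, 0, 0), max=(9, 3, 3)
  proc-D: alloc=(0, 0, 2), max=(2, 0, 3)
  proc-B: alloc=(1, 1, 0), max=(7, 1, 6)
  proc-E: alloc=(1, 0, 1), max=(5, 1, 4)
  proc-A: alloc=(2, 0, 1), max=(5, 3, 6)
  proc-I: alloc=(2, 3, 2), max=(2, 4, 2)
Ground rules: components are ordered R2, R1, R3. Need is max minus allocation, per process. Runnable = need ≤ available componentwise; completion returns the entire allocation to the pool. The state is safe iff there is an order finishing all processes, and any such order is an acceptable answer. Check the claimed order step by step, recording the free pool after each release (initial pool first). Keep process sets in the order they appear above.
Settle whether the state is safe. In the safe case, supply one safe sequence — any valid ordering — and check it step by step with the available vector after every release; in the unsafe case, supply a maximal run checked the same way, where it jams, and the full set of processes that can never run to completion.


The state is SAFE; one workable sequence: proc-I, proc-H, proc-A, proc-E, proc-C, proc-B, proc-D.
Key observation: proc-I marks the first exact bind of the order: its need (0, 1, 0) fits the free (2, 1, 1) with zero slack on a requested resource.
Walking it through:
  pool = (2, 1, 1)
  run proc-I (needs (0, 1, 0), free (2, 1, 1)); after release of (2, 3, 2) the pool is (4, 4, 3)
  run proc-H (needs (4, 1, 0), free (4, 4, 3)); after release of (1, 2, 3) the pool is (5, 6, 6)
  run proc-A (needs (3, 3, 5), free (5, 6, 6)); after release of (2, 0, 1) the pool is (7, 6, 7)
  run proc-E (needs (4, 1, 3), free (7, 6, 7)); after release of (1, 0, 1) the pool is (8, 6, 8)
  run proc-C (needs (8, 3, 3), free (8, 6, 8)); after release of (1, 0, 0) the pool is (9, 6, 8)
  run proc-B (needs (6, 0, 6), free (9, 6, 8)); after release of (1, 1, 0) the pool is (10, 7, 8)
  run proc-D (needs (2, 0, 1), free (10, 7, 8)); after release of (0, 0, 2) the pool is (10, 7, 10)


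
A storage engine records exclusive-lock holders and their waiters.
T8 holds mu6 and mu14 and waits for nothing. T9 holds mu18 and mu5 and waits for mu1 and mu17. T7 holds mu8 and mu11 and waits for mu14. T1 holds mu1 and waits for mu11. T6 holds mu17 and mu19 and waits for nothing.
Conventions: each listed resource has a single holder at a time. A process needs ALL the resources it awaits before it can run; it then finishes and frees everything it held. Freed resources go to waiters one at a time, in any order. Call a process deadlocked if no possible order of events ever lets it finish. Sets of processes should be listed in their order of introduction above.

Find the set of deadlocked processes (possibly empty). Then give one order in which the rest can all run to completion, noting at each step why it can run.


Nothing here is deadlocked.
Key observation: the wait graph is acyclic; completion cascades from the unblocked processes through everyone else.
One completion order for the rest: T8, T7, T1, T6, T9.
Verifying each step:
  run T8 (it waits on nothing); releases mu6 and mu14
  T7 waits on mu14 — all released -> runs and releases mu8 and mu11
  T1 waits on mu11 — all released -> runs and releases mu1
  run T6 (it waits on nothing); releases mu17 and mu19
  T9 waits on mu1 and mu17 — all released -> runs and releases mu18 and mu5


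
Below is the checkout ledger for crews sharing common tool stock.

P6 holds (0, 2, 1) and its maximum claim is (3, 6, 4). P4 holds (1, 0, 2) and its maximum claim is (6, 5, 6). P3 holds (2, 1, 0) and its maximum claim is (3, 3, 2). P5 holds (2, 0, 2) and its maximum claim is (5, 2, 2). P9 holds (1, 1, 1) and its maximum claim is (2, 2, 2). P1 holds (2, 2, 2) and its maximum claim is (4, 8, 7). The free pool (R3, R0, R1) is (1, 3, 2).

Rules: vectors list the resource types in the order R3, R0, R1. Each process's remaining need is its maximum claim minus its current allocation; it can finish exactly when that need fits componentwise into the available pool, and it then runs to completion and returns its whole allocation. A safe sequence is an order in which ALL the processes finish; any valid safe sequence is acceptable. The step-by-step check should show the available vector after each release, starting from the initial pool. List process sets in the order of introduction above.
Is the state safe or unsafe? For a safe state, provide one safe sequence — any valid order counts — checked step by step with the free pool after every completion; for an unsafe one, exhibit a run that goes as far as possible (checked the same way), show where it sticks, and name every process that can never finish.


SAFE, for example via the order P3, P5, P6, P4, P1, P9.
Key observation: P3 marks the first exact bind of the order: its need (1, 2, 2) fits the free (1, 3, 2) with zero slack on a requested resource.
Verifying each step:
  pool = (1, 3, 2)
  P3 needs (1, 2, 2) <= (1, 3, 2) -> finishes; pool += (2, 1, 0) = (3, 4, 2)
  P5 needs (3, 2, 0) <= (3, 4, 2) -> finishes; pool += (2, 0, 2) = (5, 4, 4)
  P6 needs (3, 4, 3) <= (5, 4, 4) -> finishes; pool += (0, 2, 1) = (5, 6, 5)
  P4 needs (5, 5, 4) <= (5, 6, 5) -> finishes; pool += (1, 0, 2) = (6, 6, 7)
  P1 needs (2, 6, 5) <= (6, 6, 7) -> finishes; pool += (2, 2, 2) = (8, 8, 9)
  P9 needs (1, 1, 1) <= (8, 8, 9) -> finishes; pool += (1, 1, 1) = (9, 9, 10)


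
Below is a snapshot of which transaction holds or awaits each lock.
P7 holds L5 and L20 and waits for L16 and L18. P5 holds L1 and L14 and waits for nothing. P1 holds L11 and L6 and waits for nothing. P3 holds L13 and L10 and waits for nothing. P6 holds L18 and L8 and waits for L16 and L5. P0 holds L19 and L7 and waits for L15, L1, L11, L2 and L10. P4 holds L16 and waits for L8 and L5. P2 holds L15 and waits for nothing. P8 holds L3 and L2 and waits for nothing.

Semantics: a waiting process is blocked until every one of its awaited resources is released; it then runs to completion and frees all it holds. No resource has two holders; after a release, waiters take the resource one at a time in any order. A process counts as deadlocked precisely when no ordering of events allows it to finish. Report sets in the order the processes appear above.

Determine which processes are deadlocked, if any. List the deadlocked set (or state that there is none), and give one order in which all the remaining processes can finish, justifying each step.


The deadlocked set is P7, P6 and P4.
Key observation: P7 -> P6 -> P7 is a circular wait — nothing in it can go first; P4 is caught in further circular waits.
A valid finishing order for the others: P2, P1, P8, P5, P3, P0.
Step-by-step check:
  P2 waits on nothing -> runs at once and releases L15
  P1 waits on nothing -> runs at once and releases L11 and L6
  P8 waits on nothing -> runs at once and releases L3 and L2
  P5 waits on nothing -> runs at once and releases L1 and L14
  P3 waits on nothing -> runs at once and releases L13 and L10
  P0 waits on L15, L1, L11, L2 and L10 — all released -> runs and releases L19 and L7


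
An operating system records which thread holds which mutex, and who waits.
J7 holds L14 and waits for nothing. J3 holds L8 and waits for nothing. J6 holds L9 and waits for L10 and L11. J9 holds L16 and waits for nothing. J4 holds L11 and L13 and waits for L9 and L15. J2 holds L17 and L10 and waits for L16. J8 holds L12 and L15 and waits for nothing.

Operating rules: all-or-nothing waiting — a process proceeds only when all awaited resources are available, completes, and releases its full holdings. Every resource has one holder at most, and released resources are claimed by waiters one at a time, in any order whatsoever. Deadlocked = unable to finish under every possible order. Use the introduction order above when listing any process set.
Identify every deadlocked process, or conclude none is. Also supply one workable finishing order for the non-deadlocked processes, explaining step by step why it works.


The deadlocked set is J6 and J4.
Key observation: the knot is the closed ring of waits J6 -> J4 -> J6; no other process is dragged down with it.
The rest can finish in the order J9, J2, J8, J3, J7.
Check, step by step:
  run J9 (it waits on nothing); releases L16
  J2: everything it awaited (L16) is free; runs, freeing L17 and L10
  run J8 (it waits on nothing); releases L12 and L15
  run J3 (it waits on nothing); releases L8
  run J7 (it waits on nothing); releases L14


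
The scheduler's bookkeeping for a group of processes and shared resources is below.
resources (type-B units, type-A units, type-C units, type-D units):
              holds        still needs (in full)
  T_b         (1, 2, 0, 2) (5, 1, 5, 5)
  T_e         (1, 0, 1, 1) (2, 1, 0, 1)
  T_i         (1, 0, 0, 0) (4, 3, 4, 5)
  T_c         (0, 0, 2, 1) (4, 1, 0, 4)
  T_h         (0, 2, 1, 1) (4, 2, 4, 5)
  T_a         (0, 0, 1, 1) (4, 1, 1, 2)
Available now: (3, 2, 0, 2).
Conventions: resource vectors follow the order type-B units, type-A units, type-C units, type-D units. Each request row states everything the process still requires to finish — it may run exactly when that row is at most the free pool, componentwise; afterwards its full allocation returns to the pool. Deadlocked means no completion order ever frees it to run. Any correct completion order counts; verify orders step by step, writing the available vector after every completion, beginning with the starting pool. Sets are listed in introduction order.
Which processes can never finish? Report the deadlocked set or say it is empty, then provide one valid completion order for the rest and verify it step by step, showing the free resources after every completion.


The deadlocked set is empty.
Key observation: there is always a runnable process — T_e first — so the state unwinds completely.
One completion order for the rest: T_e, T_a, T_c, T_h, T_i, T_b. Walking it through:
  pool = (3, 2, 0, 2)
  run T_e (needs (2, 1, 0, 1), free (3, 2, 0, 2)); after release of (1, 0, 1, 1) the pool is (4, 2, 1, 3)
  run T_a (needs (4, 1, 1, 2), free (4, 2, 1, 3)); after release of (0, 0, 1, 1) the pool is (4, 2, 2, 4)
  run T_c (needs (4, 1, 0, 4), free (4, 2, 2, 4)); after release of (0, 0, 2, 1) the pool is (4, 2, 4, 5)
  run T_h (needs (4, 2, 4, 5), free (4, 2, 4, 5)); after release of (0, 2, 1, 1) the pool is (4, 4, 5, 6)
  run T_i (needs (4, 3, 4, 5), free (4, 4, 5, 6)); after release of (1, 0, 0, 0) the pool is (5, 4, 5, 6)
  run T_b (needs (5, 1, 5, 5), free (5, 4, 5, 6)); after release of (1, 2, 0, 2) the pool is (6, 6, 5, 8)


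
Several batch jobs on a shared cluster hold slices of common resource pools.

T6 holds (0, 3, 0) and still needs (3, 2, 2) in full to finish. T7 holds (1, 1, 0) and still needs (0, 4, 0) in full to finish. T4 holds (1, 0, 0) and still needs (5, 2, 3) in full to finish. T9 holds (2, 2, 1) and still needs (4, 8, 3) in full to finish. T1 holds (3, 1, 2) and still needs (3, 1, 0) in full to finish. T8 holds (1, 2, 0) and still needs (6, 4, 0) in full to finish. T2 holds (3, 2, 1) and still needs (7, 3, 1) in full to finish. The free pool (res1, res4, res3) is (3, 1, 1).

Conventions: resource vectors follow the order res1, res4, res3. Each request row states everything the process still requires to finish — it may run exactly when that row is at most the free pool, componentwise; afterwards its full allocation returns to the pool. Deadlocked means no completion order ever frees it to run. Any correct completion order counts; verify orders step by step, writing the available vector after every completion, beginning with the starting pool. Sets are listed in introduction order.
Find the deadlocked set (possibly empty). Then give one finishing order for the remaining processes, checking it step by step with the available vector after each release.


The deadlocked set is empty.
Key observation: starting with T1, each completion frees enough for the next — no one is permanently blocked.
A valid finishing order for the others: T1, T6, T8, T2, T4, T7, T9. Walking it through:
  pool = (3, 1, 1)
  T1 needs (3, 1, 0) <= (3, 1, 1) -> finishes; pool += (3, 1, 2) = (6, 2, 3)
  T6 needs (3, 2, 2) <= (6, 2, 3) -> finishes; pool += (0, 3, 0) = (6, 5, 3)
  T8 needs (6, 4, 0) <= (6, 5, 3) -> finishes; pool += (1, 2, 0) = (7, 7, 3)
  T2 needs (7, 3, 1) <= (7, 7, 3) -> finishes; pool += (3, 2, 1) = (10, 9, 4)
  T4 needs (5, 2, 3) <= (10, 9, 4) -> finishes; pool += (1, 0, 0) = (11, 9, 4)
  T7 needs (0, 4, 0) <= (11, 9, 4) -> finishes; pool += (1, 1, 0) = (12, 10, 4)
  T9 needs (4, 8, 3) <= (12, 10, 4) -> finishes; pool += (2, 2, 1) = (14, 12, 5)


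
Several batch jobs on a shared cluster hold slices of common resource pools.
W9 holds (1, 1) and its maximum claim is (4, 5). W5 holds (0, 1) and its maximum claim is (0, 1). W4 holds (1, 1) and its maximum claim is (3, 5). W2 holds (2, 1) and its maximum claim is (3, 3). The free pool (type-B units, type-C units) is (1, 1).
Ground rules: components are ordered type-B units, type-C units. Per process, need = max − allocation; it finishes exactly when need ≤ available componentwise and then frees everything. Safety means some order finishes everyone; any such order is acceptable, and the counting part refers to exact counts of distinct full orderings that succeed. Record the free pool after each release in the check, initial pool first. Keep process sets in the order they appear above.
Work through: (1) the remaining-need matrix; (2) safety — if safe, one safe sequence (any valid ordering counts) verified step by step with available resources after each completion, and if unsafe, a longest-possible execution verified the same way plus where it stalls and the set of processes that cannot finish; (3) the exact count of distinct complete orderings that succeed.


(1) Remaining need (order type-B units, type-C units):
  W9: (3, 4)
  W5: (0, 0)
  W4: (2, 4)
  W2: (1, 2)
(2) UNSAFE.
Key observation: type-C units is the bottleneck — with W5, W2 done the pool holds (3, 3), short of every remaining need.
Going as far as possible: W5, W2; after that, nothing fits. Walking it through:
  pool = (1, 1)
  W5 needs (0, 0) <= (1, 1) -> finishes; pool += (0, 1) = (1, 2)
  W2 needs (1, 2) <= (1, 2) -> finishes; pool += (2, 1) = (3, 3)
  W9 still needs (3, 4) but only (3, 3) is free — short on type-C units
  W4 still needs (2, 4) but only (3, 3) is free — short on type-C units
Processes that can never finish: W9 and W4.
(3) The exact count: 0 of the possible complete orderings are safe sequences.


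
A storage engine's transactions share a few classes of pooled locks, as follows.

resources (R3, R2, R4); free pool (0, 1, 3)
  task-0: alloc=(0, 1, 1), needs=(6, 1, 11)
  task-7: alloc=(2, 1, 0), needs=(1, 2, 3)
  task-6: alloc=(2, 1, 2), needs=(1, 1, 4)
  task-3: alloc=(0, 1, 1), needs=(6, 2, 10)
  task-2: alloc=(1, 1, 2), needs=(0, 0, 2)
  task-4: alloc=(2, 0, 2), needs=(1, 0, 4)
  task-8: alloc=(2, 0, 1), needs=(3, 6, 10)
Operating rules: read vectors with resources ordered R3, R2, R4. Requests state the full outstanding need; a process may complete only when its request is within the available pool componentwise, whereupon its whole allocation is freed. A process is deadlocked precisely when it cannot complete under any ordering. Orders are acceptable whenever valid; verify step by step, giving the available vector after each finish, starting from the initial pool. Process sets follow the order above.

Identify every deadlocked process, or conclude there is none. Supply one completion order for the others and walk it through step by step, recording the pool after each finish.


The deadlocked set is task-0, task-3 and task-8.
Key observation: the pool after task-2, task-7, task-4, task-6 is (7, 4, 9); every surviving request exceeds it in R4, so progress ends there.
The rest can finish in the order task-2, task-7, task-4, task-6. Verifying each step:
  pool = (0, 1, 3)
  task-2 needs (0, 0, 2) <= (0, 1, 3) -> finishes; pool += (1, 1, 2) = (1, 2, 5)
  task-7 needs (1, 2, 3) <= (1, 2, 5) -> finishes; pool += (2, 1, 0) = (3, 3, 5)
  task-4 needs (1, 0, 4) <= (3, 3, 5) -> finishes; pool += (2, 0, 2) = (5, 3, 7)
  task-6 needs (1, 1, 4) <= (5, 3, 7) -> finishes; pool += (2, 1, 2) = (7, 4, 9)
The stuck group stays short no matter what:
  task-0 cannot run: need (6, 1, 11) vs free (7, 4, 9) (insufficient R4)
  task-3 cannot run: need (6, 2, 10) vs free (7, 4, 9) (insufficient R4)
  task-8 cannot run: need (3, 6, 10) vs free (7, 4, 9) (insufficient R2 and R4)


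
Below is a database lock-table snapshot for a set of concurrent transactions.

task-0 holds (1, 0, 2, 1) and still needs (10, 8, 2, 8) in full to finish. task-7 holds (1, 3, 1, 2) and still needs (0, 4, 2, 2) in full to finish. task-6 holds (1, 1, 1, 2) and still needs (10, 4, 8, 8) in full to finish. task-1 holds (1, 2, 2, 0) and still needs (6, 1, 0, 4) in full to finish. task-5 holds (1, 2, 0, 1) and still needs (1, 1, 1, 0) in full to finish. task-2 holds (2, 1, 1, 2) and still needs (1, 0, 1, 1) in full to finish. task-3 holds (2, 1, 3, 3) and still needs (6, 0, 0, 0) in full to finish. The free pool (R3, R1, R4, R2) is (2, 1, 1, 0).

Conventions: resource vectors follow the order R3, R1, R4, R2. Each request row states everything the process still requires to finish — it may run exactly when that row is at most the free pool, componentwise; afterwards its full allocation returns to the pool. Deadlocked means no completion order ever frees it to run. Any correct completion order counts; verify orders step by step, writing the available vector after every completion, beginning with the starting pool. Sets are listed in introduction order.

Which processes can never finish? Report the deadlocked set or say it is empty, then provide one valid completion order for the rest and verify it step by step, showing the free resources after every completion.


Deadlocked: task-0 and task-6.
Key observation: even finishing task-5, task-2, task-7, task-1, task-3 leaves just (9, 10, 8, 8) free — too little R3 for any of the remaining processes.
A valid finishing order for the others: task-5, task-2, task-7, task-1, task-3. Verifying each step:
  pool = (2, 1, 1, 0)
  run task-5 (needs (1, 1, 1, 0), free (2, 1, 1, 0)); after release of (1, 2, 0, 1) the pool is (3, 3, 1, 1)
  run task-2 (needs (1, 0, 1, 1), free (3, 3, 1, 1)); after release of (2, 1, 1, 2) the pool is (5, 4, 2, 3)
  run task-7 (needs (0, 4, 2, 2), free (5, 4, 2, 3)); after release of (1, 3, 1, 2) the pool is (6, 7, 3, 5)
  run task-1 (needs (6, 1, 0, 4), free (6, 7, 3, 5)); after release of (1, 2, 2, 0) the pool is (7, 9, 5, 5)
  run task-3 (needs (6, 0, 0, 0), free (7, 9, 5, 5)); after release of (2, 1, 3, 3) the pool is (9, 10, 8, 8)
The blocked processes can never fit:
  task-0 cannot run: need (10, 8, 2, 8) vs free (9, 10, 8, 8) (insufficient R3)
  task-6 cannot run: need (10, 4, 8, 8) vs free (9, 10, 8, 8) (insufficient R3)


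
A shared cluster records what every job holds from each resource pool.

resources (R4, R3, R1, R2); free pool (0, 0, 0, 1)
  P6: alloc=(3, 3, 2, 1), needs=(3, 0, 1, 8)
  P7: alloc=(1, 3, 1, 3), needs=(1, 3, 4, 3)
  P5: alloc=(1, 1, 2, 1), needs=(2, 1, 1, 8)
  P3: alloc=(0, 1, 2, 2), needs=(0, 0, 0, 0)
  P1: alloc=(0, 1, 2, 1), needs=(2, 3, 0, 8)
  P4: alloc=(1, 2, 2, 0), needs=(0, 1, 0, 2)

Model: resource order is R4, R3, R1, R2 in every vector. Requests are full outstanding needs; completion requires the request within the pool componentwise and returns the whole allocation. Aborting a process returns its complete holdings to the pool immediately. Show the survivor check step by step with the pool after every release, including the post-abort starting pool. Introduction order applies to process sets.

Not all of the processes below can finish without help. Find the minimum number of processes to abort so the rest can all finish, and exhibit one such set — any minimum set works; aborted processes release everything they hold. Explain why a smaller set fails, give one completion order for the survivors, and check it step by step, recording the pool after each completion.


The answer: abort P6 and P1.
Key observation: no ordering could ever have run P5 before the abort of P6 and P1; with (3, 4, 4, 2) back in the pool it fits at step 4.
Why nothing smaller works — every single abort fails: P6 alone leaves P5 blocked (short on R2); P7 alone leaves P6 blocked (short on R4 and R2); P5 alone leaves P6 blocked (short on R2); P3 alone leaves P6 blocked (short on R4 and R2); P1 alone leaves P6 blocked (short on R4 and R2); P4 alone leaves P6 blocked (short on R4 and R2).
One survivor order: P7, P4, P3, P5. Walking it through (post-abort pool first):
  pool = (3, 4, 4, 3)
  P7: need (1, 3, 4, 3) fits (3, 4, 4, 3); releases (1, 3, 1, 3), pool now (4, 7, 5, 6)
  P4: need (0, 1, 0, 2) fits (4, 7, 5, 6); releases (1, 2, 2, 0), pool now (5, 9, 7, 6)
  P3: need (0, 0, 0, 0) fits (5, 9, 7, 6); releases (0, 1, 2, 2), pool now (5, 10, 9, 8)
  P5: need (2, 1, 1, 8) fits (5, 10, 9, 8); releases (1, 1, 2, 1), pool now (6, 11, 11, 9)


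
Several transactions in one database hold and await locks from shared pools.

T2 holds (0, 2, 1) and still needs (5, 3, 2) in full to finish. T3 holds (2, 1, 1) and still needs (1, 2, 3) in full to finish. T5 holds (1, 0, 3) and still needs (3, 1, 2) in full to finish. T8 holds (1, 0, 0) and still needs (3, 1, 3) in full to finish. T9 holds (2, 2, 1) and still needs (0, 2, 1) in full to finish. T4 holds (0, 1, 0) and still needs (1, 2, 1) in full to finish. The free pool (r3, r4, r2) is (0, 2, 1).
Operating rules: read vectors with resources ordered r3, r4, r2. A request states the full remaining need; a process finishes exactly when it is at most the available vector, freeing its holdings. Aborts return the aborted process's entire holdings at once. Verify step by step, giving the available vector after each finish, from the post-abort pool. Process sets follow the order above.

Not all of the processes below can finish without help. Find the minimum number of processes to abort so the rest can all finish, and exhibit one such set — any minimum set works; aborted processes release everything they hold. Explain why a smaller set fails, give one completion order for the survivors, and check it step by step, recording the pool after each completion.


The answer: abort T8.
Key observation: T5 could never have finished before the abort; with (1, 0, 0) returned by T8, it fits at step 2.
No smaller set exists: with zero aborts the deadlock remains.
The survivors complete as T9, T5, T4, T3, T2. Walking it through (starting from the post-abort pool):
  pool = (1, 2, 1)
  run T9 (needs (0, 2, 1), free (1, 2, 1)); after release of (2, 2, 1) the pool is (3, 4, 2)
  run T5 (needs (3, 1, 2), free (3, 4, 2)); after release of (1, 0, 3) the pool is (4, 4, 5)
  run T4 (needs (1, 2, 1), free (4, 4, 5)); after release of (0, 1, 0) the pool is (4, 5, 5)
  run T3 (needs (1, 2, 3), free (4, 5, 5)); after release of (2, 1, 1) the pool is (6, 6, 6)
  run T2 (needs (5, 3, 2), free (6, 6, 6)); after release of (0, 2, 1) the pool is (6, 8, 7)


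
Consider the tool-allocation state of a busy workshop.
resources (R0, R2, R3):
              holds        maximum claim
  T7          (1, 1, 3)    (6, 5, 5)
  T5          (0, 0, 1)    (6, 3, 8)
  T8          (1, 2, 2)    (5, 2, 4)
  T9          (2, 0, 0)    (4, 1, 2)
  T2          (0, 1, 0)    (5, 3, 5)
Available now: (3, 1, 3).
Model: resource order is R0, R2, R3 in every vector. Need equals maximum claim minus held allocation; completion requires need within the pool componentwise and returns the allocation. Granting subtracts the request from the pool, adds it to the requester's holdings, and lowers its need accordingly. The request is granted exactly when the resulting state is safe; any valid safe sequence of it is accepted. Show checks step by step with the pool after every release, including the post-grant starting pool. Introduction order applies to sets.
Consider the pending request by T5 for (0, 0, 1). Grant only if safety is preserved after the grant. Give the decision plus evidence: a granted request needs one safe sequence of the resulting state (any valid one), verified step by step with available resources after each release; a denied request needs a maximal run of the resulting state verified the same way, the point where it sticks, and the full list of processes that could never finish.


DENY: after the grant no complete ordering would exist.
Key observation: after T9, T8 the pool peaks at (6, 3, 4), and each blocked process is short somewhere: T7 on R2; T5 on R3; T2 on R3.
After a pretend grant, a maximal execution: T9, T8 — then nothing else fits. Verifying each step:
  pool = (3, 1, 2)
  T9 needs (2, 1, 2) <= (3, 1, 2) -> finishes; pool += (2, 0, 0) = (5, 1, 2)
  T8 needs (4, 0, 2) <= (5, 1, 2) -> finishes; pool += (1, 2, 2) = (6, 3, 4)
  T7 cannot run: need (5, 4, 2) vs free (6, 3, 4) (insufficient R2)
  T5 cannot run: need (6, 3, 6) vs free (6, 3, 4) (insufficient R3)
  T2 cannot run: need (5, 2, 5) vs free (6, 3, 4) (insufficient R3)
Had the request been granted, T7, T5 and T2 could never finish.


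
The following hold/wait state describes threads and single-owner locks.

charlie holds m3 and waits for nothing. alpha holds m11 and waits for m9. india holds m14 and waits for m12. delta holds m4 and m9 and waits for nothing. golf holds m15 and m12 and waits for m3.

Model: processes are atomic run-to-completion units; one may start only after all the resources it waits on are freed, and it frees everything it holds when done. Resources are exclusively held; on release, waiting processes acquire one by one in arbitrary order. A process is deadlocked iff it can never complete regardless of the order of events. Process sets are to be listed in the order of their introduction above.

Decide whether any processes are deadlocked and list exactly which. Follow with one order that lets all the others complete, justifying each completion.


Nothing here is deadlocked.
Key observation: the wait graph is acyclic; completion cascades from the unblocked processes through everyone else.
One completion order for the rest: charlie, delta, golf, india, alpha.
Verifying each step:
  charlie: no waits; runs immediately, freeing m3
  delta: no waits; runs immediately, freeing m4 and m9
  golf: everything it awaited (m3) is free; runs, freeing m15 and m12
  india: everything it awaited (m12) is free; runs, freeing m14
  alpha: everything it awaited (m9) is free; runs, freeing m11


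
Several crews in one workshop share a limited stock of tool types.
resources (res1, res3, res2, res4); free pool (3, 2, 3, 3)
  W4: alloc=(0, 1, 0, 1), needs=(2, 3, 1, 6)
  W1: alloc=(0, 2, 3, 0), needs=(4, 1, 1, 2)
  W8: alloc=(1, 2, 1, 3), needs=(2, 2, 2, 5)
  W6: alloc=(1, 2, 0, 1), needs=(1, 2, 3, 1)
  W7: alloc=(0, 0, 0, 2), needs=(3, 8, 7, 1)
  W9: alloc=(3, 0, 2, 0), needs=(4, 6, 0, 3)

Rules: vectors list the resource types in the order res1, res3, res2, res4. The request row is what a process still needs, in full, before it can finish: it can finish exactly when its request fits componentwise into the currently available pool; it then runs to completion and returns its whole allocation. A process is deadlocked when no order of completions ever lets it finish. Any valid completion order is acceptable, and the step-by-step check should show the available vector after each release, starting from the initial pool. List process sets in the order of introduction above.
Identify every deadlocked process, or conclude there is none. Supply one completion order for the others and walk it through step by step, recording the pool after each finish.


Deadlocked set: W4, W8 and W7.
Key observation: after W6, W1, W9 the pool peaks at (7, 6, 8, 4), and each blocked process is short somewhere: W4 on res4; W8 on res4; W7 on res3.
One completion order for the rest: W6, W1, W9. Check, step by step:
  pool = (3, 2, 3, 3)
  W6 needs (1, 2, 3, 1) <= (3, 2, 3, 3) -> finishes; pool += (1, 2, 0, 1) = (4, 4, 3, 4)
  W1 needs (4, 1, 1, 2) <= (4, 4, 3, 4) -> finishes; pool += (0, 2, 3, 0) = (4, 6, 6, 4)
  W9 needs (4, 6, 0, 3) <= (4, 6, 6, 4) -> finishes; pool += (3, 0, 2, 0) = (7, 6, 8, 4)
The blocked processes can never fit:
  blocked: W4 wants (2, 3, 1, 6), pool (7, 6, 8, 4) — not enough res4
  blocked: W8 wants (2, 2, 2, 5), pool (7, 6, 8, 4) — not enough res4
  blocked: W7 wants (3, 8, 7, 1), pool (7, 6, 8, 4) — not enough res3
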